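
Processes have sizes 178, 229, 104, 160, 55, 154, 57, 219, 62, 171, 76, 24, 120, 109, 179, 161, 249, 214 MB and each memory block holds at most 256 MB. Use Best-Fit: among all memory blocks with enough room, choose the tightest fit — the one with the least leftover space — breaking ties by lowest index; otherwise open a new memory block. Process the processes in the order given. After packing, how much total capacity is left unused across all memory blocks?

551

178 MB → memory block 1 (remaining 78 MB)
229 MB → memory block 2 (remaining 27 MB)
104 MB → memory block 3 (remaining 152 MB)
160 MB → memory block 4 (remaining 96 MB)
55 MB → memory block 1 (remaining 23 MB)
154 MB → memory block 5 (remaining 102 MB)
57 MB → memory block 4 (remaining 39 MB)
219 MB → memory block 6 (remaining 37 MB)
62 MB → memory block 5 (remaining 40 MB)
171 MB → memory block 7 (remaining 85 MB)
76 MB → memory block 7 (remaining 9 MB)
24 MB → memory block 2 (remaining 3 MB)
120 MB → memory block 3 (remaining 32 MB)
109 MB → memory block 8 (remaining 147 MB)
179 MB → memory block 9 (remaining 77 MB)
161 MB → memory block 10 (remaining 95 MB)
249 MB → memory block 11 (remaining 7 MB)
214 MB → memory block 12 (remaining 42 MB)
12 memory blocks × 256 MB = 3072 MB; used 2521 MB; unused 551 MB.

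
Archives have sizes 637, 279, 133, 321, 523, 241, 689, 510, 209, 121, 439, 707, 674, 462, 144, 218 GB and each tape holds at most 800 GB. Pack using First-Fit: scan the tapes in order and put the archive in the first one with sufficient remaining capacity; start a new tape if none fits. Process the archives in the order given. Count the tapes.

637 GB → tape 1 (remaining 163 GB)
279 GB → tape 2 (remaining 521 GB)
133 GB → tape 1 (remaining 30 GB)
321 GB → tape 2 (remaining 200 GB)
523 GB → tape 3 (remaining 277 GB)
241 GB → tape 3 (remaining 36 GB)
689 GB → tape 4 (remaining 111 GB)
510 GB → tape 5 (remaining 290 GB)
209 GB → tape 5 (remaining 81 GB)
121 GB → tape 2 (remaining 79 GB)
439 GB → tape 6 (remaining 361 GB)
707 GB → tape 7 (remaining 93 GB)
674 GB → tape 8 (remaining 126 GB)
462 GB → tape 9 (remaining 338 GB)
144 GB → tape 6 (remaining 217 GB)
218 GB → tape 9 (remaining 120 GB)
Final tapes: [637,133] [279,321,121] [523,241] [689] [510,209] [439,144] [707] [674] [462,218].

9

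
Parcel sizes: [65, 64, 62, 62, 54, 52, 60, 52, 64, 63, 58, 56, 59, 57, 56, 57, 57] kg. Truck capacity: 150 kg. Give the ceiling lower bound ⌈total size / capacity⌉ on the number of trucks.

Total size = 65 + 64 + 62 + 62 + 54 + 52 + 60 + 52 + 64 + 63 + 58 + 56 + 59 + 57 + 56 + 57 + 57 = 998 kg.
⌈998 / 150⌉ = 7.

7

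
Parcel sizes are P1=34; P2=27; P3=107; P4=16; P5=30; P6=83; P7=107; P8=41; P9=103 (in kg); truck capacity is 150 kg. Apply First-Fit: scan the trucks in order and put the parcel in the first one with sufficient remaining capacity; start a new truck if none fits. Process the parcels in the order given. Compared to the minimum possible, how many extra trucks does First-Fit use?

1

First-Fit: [34,27,16,30,41] [107] [83] [107] [103] → 5 trucks.
Total size 548 kg; any packing needs at least ⌈548/150⌉ = 4 trucks.
An optimal packing achieves that bound: [107,41] [107,34] [103,30,16] [83,27] → 4 trucks.
Excess: 5 − 4 = 1.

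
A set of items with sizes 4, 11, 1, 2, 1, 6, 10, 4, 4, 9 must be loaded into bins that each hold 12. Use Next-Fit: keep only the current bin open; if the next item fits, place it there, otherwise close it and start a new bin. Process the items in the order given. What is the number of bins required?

4 → bin 1 (remaining 8)
11 → bin 2 (remaining 1)
1 → bin 2 (remaining 0)
2 → bin 3 (remaining 10)
1 → bin 3 (remaining 9)
6 → bin 3 (remaining 3)
10 → bin 4 (remaining 2)
4 → bin 5 (remaining 8)
4 → bin 5 (remaining 4)
9 → bin 6 (remaining 3)

6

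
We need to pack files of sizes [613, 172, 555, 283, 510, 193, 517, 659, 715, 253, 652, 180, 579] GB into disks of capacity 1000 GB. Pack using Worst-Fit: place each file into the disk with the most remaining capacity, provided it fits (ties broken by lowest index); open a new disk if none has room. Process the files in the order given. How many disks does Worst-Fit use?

8

Put 613 GB in disk 1; 387 GB remain.
Put 172 GB in disk 1; 215 GB remain.
Put 555 GB in disk 2; 445 GB remain.
Put 283 GB in disk 2; 162 GB remain.
Put 510 GB in disk 3; 490 GB remain.
Put 193 GB in disk 3; 297 GB remain.
Put 517 GB in disk 4; 483 GB remain.
Put 659 GB in disk 5; 341 GB remain.
Put 715 GB in disk 6; 285 GB remain.
Put 253 GB in disk 4; 230 GB remain.
Put 652 GB in disk 7; 348 GB remain.
Put 180 GB in disk 7; 168 GB remain.
Put 579 GB in disk 8; 421 GB remain.
Final disks: [613,172] [555,283] [510,193] [517,253] [659] [715] [652,180] [579].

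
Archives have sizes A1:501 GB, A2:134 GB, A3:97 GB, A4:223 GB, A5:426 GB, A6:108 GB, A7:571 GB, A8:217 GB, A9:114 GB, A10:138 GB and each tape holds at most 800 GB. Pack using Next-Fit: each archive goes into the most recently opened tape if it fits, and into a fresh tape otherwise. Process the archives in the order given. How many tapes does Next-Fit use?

4

A1 (501 GB) → tape 1 (remaining 299 GB)
A2 (134 GB) → tape 1 (remaining 165 GB)
A3 (97 GB) → tape 1 (remaining 68 GB)
A4 (223 GB) → tape 2 (remaining 577 GB)
A5 (426 GB) → tape 2 (remaining 151 GB)
A6 (108 GB) → tape 2 (remaining 43 GB)
A7 (571 GB) → tape 3 (remaining 229 GB)
A8 (217 GB) → tape 3 (remaining 12 GB)
A9 (114 GB) → tape 4 (remaining 686 GB)
A10 (138 GB) → tape 4 (remaining 548 GB)
Final tapes: [501,134,97] [223,426,108] [571,217] [114,138].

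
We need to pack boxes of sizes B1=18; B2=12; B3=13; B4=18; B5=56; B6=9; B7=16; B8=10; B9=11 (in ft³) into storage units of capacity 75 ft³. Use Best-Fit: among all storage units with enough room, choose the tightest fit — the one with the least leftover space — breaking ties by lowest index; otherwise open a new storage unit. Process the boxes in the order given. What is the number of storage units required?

3

Put B1 (18 ft³) in storage unit 1; 57 ft³ remain.
Put B2 (12 ft³) in storage unit 1; 45 ft³ remain.
Put B3 (13 ft³) in storage unit 1; 32 ft³ remain.
Put B4 (18 ft³) in storage unit 1; 14 ft³ remain.
Put B5 (56 ft³) in storage unit 2; 19 ft³ remain.
Put B6 (9 ft³) in storage unit 1; 5 ft³ remain.
Put B7 (16 ft³) in storage unit 2; 3 ft³ remain.
Put B8 (10 ft³) in storage unit 3; 65 ft³ remain.
Put B9 (11 ft³) in storage unit 3; 54 ft³ remain.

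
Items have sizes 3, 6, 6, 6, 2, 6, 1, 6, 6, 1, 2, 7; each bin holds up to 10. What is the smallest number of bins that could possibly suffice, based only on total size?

Total size = 3 + 6 + 6 + 6 + 2 + 6 + 1 + 6 + 6 + 1 + 2 + 7 = 52.
⌈52 / 10⌉ = 6.

6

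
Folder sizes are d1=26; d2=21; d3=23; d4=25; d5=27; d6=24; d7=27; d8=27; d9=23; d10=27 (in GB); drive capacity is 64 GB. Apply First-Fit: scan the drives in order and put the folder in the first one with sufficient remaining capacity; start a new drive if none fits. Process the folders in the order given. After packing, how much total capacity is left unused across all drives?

70

d1 (26 GB) → drive 1 (remaining 38 GB)
d2 (21 GB) → drive 1 (remaining 17 GB)
d3 (23 GB) → drive 2 (remaining 41 GB)
d4 (25 GB) → drive 2 (remaining 16 GB)
d5 (27 GB) → drive 3 (remaining 37 GB)
d6 (24 GB) → drive 3 (remaining 13 GB)
d7 (27 GB) → drive 4 (remaining 37 GB)
d8 (27 GB) → drive 4 (remaining 10 GB)
d9 (23 GB) → drive 5 (remaining 41 GB)
d10 (27 GB) → drive 5 (remaining 14 GB)
5 drives × 64 GB = 320 GB; used 250 GB; unused 70 GB.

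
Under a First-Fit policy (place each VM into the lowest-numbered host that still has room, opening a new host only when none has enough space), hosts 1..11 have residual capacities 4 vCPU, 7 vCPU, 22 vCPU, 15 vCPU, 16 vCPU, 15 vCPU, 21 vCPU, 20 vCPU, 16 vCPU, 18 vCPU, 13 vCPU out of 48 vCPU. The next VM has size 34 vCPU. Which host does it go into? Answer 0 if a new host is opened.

No host has ≥ 34 vCPU free, so a new host is opened.

0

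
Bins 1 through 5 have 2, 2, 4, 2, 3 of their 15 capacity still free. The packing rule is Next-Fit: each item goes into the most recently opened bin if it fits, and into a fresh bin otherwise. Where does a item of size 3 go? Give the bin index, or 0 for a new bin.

Next-Fit only looks at bin 5, which has 3 free.
3 fits there.

5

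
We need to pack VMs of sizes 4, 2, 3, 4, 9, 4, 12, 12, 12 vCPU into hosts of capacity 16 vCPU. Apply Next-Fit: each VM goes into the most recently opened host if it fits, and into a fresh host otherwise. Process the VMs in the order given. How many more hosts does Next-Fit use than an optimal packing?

Next-Fit: [4,2,3,4] [9,4] [12] [12] [12] → 5 hosts.
Total size 62 vCPU; any packing needs at least ⌈62/16⌉ = 4 hosts.
An optimal packing achieves that bound: [12,4] [12,4] [12,4] [9,3,2] → 4 hosts.
Excess: 5 − 4 = 1.

1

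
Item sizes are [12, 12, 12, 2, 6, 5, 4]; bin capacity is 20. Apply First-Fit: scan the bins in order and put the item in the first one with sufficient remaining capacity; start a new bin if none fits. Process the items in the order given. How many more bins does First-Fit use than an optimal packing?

First-Fit: [12,2,6] [12,5] [12,4] → 3 bins.
Total size 53; any packing needs at least ⌈53/20⌉ = 3 bins.
So 3 is already optimal.

0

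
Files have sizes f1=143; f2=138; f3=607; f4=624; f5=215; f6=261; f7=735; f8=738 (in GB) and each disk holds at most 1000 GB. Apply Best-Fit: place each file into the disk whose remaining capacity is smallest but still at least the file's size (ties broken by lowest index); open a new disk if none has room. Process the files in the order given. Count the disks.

4 disks

disk 1: place f1 (143 GB), 857 GB left
disk 1: place f2 (138 GB), 719 GB left
disk 1: place f3 (607 GB), 112 GB left
disk 2: place f4 (624 GB), 376 GB left
disk 2: place f5 (215 GB), 161 GB left
disk 3: place f6 (261 GB), 739 GB left
disk 3: place f7 (735 GB), 4 GB left
disk 4: place f8 (738 GB), 262 GB left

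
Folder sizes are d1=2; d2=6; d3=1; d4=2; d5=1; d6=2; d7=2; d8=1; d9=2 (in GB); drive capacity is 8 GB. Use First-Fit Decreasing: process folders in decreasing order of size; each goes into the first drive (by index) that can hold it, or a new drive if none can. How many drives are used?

Sorted descending: 6, 2, 2, 2, 2, 2, 1, 1, 1.
Put 6 GB in drive 1; 2 GB remain.
Put 2 GB in drive 1; 0 GB remain.
Put 2 GB in drive 2; 6 GB remain.
Put 2 GB in drive 2; 4 GB remain.
Put 2 GB in drive 2; 2 GB remain.
Put 2 GB in drive 2; 0 GB remain.
Put 1 GB in drive 3; 7 GB remain.
Put 1 GB in drive 3; 6 GB remain.
Put 1 GB in drive 3; 5 GB remain.

3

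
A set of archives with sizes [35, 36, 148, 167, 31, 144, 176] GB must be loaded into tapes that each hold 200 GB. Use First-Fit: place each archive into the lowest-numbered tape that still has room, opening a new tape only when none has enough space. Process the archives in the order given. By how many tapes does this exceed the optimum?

First-Fit: [35,36,31] [148] [167] [144] [176] → 5 tapes.
Total size 737 GB; any packing needs at least ⌈737/200⌉ = 4 tapes.
An optimal packing achieves that bound: [176] [167,31] [148,36] [144,35] → 4 tapes.
Excess: 5 − 4 = 1.

1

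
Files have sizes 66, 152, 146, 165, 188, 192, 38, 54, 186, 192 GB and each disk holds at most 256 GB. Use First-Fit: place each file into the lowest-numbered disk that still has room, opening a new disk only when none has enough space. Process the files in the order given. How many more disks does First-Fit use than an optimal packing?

First-Fit: [66,152,38] [146,54] [165] [188] [192] [186] [192] → 7 disks.
7 files exceed 128 GB (half the capacity), and no two of those can share a disk, so at least 7 disks are needed.
So 7 is already optimal.

0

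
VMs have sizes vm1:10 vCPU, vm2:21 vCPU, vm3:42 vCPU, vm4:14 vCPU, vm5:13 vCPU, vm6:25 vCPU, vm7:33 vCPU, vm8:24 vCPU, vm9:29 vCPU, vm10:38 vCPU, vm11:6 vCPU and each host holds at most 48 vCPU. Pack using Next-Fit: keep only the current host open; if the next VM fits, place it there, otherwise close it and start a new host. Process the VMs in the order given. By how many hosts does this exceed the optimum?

Next-Fit: [10,21] [42] [14,13] [25] [33] [24] [29] [38,6] → 8 hosts.
Total size 255 vCPU; any packing needs at least ⌈255/48⌉ = 6 hosts.
An optimal packing achieves that bound: [42,6] [38,10] [33,14] [29,13] [25,21] [24] → 6 hosts.
Excess: 8 − 6 = 2.

2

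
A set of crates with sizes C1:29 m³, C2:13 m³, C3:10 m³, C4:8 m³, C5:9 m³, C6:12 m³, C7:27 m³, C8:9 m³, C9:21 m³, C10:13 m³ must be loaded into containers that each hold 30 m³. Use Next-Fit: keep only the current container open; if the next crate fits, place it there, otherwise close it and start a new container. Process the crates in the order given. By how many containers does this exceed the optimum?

0

Next-Fit: [29] [13,10] [8,9,12] [27] [9,21] [13] → 6 containers.
Total size 151 m³; any packing needs at least ⌈151/30⌉ = 6 containers.
So 6 is already optimal.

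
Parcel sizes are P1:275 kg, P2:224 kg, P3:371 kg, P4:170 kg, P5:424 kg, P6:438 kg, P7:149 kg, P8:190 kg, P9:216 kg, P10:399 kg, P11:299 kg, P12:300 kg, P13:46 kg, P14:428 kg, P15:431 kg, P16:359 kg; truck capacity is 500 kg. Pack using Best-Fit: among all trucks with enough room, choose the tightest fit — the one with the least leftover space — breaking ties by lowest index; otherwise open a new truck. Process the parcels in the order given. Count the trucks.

12

P1 (275 kg) → truck 1 (remaining 225 kg)
P2 (224 kg) → truck 1 (remaining 1 kg)
P3 (371 kg) → truck 2 (remaining 129 kg)
P4 (170 kg) → truck 3 (remaining 330 kg)
P5 (424 kg) → truck 4 (remaining 76 kg)
P6 (438 kg) → truck 5 (remaining 62 kg)
P7 (149 kg) → truck 3 (remaining 181 kg)
P8 (190 kg) → truck 6 (remaining 310 kg)
P9 (216 kg) → truck 6 (remaining 94 kg)
P10 (399 kg) → truck 7 (remaining 101 kg)
P11 (299 kg) → truck 8 (remaining 201 kg)
P12 (300 kg) → truck 9 (remaining 200 kg)
P13 (46 kg) → truck 5 (remaining 16 kg)
P14 (428 kg) → truck 10 (remaining 72 kg)
P15 (431 kg) → truck 11 (remaining 69 kg)
P16 (359 kg) → truck 12 (remaining 141 kg)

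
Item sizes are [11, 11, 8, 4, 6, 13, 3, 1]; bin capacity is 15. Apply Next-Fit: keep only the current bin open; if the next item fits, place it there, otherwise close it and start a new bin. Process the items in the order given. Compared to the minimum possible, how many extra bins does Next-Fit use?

Next-Fit: [11] [11] [8,4] [6] [13] [3,1] → 6 bins.
Total size 57; any packing needs at least ⌈57/15⌉ = 4 bins.
An optimal packing achieves that bound: [13,1] [11,4] [11,3] [8,6] → 4 bins.
Excess: 6 − 4 = 2.

2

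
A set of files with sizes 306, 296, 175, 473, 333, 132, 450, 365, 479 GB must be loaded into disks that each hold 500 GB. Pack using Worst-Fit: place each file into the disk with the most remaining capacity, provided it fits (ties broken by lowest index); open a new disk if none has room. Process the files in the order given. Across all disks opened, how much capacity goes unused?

disk 1: place 306 GB, 194 GB left
disk 2: place 296 GB, 204 GB left
disk 2: place 175 GB, 29 GB left
disk 3: place 473 GB, 27 GB left
disk 4: place 333 GB, 167 GB left
disk 1: place 132 GB, 62 GB left
disk 5: place 450 GB, 50 GB left
disk 6: place 365 GB, 135 GB left
disk 7: place 479 GB, 21 GB left
7 disks × 500 GB = 3500 GB; used 3009 GB; unused 491 GB.

491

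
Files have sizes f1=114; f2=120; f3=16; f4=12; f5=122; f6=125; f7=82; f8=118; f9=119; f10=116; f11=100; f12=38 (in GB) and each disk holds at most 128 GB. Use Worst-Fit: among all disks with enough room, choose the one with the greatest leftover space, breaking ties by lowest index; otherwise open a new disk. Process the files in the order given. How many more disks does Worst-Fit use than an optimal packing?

1

Worst-Fit: [114] [120] [16,12,82] [122] [125] [118] [119] [116] [100] [38] → 10 disks.
Total size 1082 GB; any packing needs at least ⌈1082/128⌉ = 9 disks.
An optimal packing achieves that bound: [125] [122] [120] [119] [118] [116,12] [114] [100,16] [82,38] → 9 disks.
Excess: 10 − 9 = 1.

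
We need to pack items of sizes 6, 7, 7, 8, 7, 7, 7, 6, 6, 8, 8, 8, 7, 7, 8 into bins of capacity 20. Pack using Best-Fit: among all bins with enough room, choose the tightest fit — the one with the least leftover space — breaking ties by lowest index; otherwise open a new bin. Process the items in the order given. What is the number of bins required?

7

bin 1: place 6, 14 left
bin 1: place 7, 7 left
bin 1: place 7, 0 left
bin 2: place 8, 12 left
bin 2: place 7, 5 left
bin 3: place 7, 13 left
bin 3: place 7, 6 left
bin 3: place 6, 0 left
bin 4: place 6, 14 left
bin 4: place 8, 6 left
bin 5: place 8, 12 left
bin 5: place 8, 4 left
bin 6: place 7, 13 left
bin 6: place 7, 6 left
bin 7: place 8, 12 left
Final bins: [6,7,7] [8,7] [7,7,6] [6,8] [8,8] [7,7] [8].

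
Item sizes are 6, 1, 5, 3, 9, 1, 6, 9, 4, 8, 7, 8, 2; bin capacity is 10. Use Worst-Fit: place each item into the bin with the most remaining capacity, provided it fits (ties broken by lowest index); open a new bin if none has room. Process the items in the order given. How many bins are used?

8

Put 6 in bin 1; 4 remain.
Put 1 in bin 1; 3 remain.
Put 5 in bin 2; 5 remain.
Put 3 in bin 2; 2 remain.
Put 9 in bin 3; 1 remain.
Put 1 in bin 1; 2 remain.
Put 6 in bin 4; 4 remain.
Put 9 in bin 5; 1 remain.
Put 4 in bin 4; 0 remain.
Put 8 in bin 6; 2 remain.
Put 7 in bin 7; 3 remain.
Put 8 in bin 8; 2 remain.
Put 2 in bin 7; 1 remain.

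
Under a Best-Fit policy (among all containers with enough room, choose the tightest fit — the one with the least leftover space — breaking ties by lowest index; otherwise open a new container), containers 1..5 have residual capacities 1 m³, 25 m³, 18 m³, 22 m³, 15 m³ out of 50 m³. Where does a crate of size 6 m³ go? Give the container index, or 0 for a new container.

5

Containers with room: container 2 (25 m³), container 3 (18 m³), container 4 (22 m³), container 5 (15 m³).
Tightest fit is container 5 with 15 m³ free.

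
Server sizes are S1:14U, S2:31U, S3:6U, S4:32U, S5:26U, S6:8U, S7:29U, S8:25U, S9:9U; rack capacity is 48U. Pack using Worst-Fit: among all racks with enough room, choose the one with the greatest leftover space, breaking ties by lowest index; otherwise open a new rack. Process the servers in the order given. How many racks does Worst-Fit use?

5

Put S1 (14U) in rack 1; 34U remain.
Put S2 (31U) in rack 1; 3U remain.
Put S3 (6U) in rack 2; 42U remain.
Put S4 (32U) in rack 2; 10U remain.
Put S5 (26U) in rack 3; 22U remain.
Put S6 (8U) in rack 3; 14U remain.
Put S7 (29U) in rack 4; 19U remain.
Put S8 (25U) in rack 5; 23U remain.
Put S9 (9U) in rack 5; 14U remain.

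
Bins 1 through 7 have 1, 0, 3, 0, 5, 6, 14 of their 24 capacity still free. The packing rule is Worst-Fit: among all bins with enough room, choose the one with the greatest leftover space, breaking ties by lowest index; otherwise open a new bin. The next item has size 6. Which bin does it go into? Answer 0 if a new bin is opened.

Bins with room: bin 6 (6), bin 7 (14).
Most room is bin 7 with 14 free.

7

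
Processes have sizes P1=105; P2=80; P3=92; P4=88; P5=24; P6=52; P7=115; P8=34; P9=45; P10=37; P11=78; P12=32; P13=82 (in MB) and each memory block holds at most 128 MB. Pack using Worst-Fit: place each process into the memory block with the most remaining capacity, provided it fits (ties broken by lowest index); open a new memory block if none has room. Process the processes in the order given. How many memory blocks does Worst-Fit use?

P1 (105 MB) → memory block 1 (remaining 23 MB)
P2 (80 MB) → memory block 2 (remaining 48 MB)
P3 (92 MB) → memory block 3 (remaining 36 MB)
P4 (88 MB) → memory block 4 (remaining 40 MB)
P5 (24 MB) → memory block 2 (remaining 24 MB)
P6 (52 MB) → memory block 5 (remaining 76 MB)
P7 (115 MB) → memory block 6 (remaining 13 MB)
P8 (34 MB) → memory block 5 (remaining 42 MB)
P9 (45 MB) → memory block 7 (remaining 83 MB)
P10 (37 MB) → memory block 7 (remaining 46 MB)
P11 (78 MB) → memory block 8 (remaining 50 MB)
P12 (32 MB) → memory block 8 (remaining 18 MB)
P13 (82 MB) → memory block 9 (remaining 46 MB)

9 memory blocks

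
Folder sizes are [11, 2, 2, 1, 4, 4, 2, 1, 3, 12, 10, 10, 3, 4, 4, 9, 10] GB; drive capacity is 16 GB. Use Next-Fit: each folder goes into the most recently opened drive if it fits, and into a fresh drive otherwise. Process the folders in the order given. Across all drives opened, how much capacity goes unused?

11 GB → drive 1 (remaining 5 GB)
2 GB → drive 1 (remaining 3 GB)
2 GB → drive 1 (remaining 1 GB)
1 GB → drive 1 (remaining 0 GB)
4 GB → drive 2 (remaining 12 GB)
4 GB → drive 2 (remaining 8 GB)
2 GB → drive 2 (remaining 6 GB)
1 GB → drive 2 (remaining 5 GB)
3 GB → drive 2 (remaining 2 GB)
12 GB → drive 3 (remaining 4 GB)
10 GB → drive 4 (remaining 6 GB)
10 GB → drive 5 (remaining 6 GB)
3 GB → drive 5 (remaining 3 GB)
4 GB → drive 6 (remaining 12 GB)
4 GB → drive 6 (remaining 8 GB)
9 GB → drive 7 (remaining 7 GB)
10 GB → drive 8 (remaining 6 GB)
8 drives × 16 GB = 128 GB; used 92 GB; unused 36 GB.

36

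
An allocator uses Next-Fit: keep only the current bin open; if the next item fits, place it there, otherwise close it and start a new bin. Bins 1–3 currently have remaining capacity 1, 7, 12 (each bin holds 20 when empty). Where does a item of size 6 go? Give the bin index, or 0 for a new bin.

Next-Fit only looks at bin 3, which has 12 free.
6 fits there.

3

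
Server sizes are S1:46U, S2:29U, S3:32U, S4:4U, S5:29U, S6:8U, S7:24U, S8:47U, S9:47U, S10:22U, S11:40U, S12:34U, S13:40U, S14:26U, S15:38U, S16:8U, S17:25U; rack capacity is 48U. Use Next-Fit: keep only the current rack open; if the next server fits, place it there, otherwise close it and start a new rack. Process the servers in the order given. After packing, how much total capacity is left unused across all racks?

173

rack 1: place S1 (46U), 2U left
rack 2: place S2 (29U), 19U left
rack 3: place S3 (32U), 16U left
rack 3: place S4 (4U), 12U left
rack 4: place S5 (29U), 19U left
rack 4: place S6 (8U), 11U left
rack 5: place S7 (24U), 24U left
rack 6: place S8 (47U), 1U left
rack 7: place S9 (47U), 1U left
rack 8: place S10 (22U), 26U left
rack 9: place S11 (40U), 8U left
rack 10: place S12 (34U), 14U left
rack 11: place S13 (40U), 8U left
rack 12: place S14 (26U), 22U left
rack 13: place S15 (38U), 10U left
rack 13: place S16 (8U), 2U left
rack 14: place S17 (25U), 23U left
14 racks × 48U = 672U; used 499U; unused 173U.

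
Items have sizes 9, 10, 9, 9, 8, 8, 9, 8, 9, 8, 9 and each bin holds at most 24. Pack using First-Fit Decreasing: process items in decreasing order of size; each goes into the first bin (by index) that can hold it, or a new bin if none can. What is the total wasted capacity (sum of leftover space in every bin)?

Sorted descending: 10, 9, 9, 9, 9, 9, 9, 8, 8, 8, 8.
10 → bin 1 (remaining 14)
9 → bin 1 (remaining 5)
9 → bin 2 (remaining 15)
9 → bin 2 (remaining 6)
9 → bin 3 (remaining 15)
9 → bin 3 (remaining 6)
9 → bin 4 (remaining 15)
8 → bin 4 (remaining 7)
8 → bin 5 (remaining 16)
8 → bin 5 (remaining 8)
8 → bin 5 (remaining 0)
5 bins × 24 = 120; used 96; unused 24.

24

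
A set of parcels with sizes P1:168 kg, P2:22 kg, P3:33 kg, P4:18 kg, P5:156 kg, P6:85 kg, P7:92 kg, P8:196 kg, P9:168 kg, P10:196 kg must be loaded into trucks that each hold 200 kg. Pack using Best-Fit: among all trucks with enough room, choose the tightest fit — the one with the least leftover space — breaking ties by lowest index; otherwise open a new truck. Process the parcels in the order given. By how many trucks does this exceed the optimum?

1

Best-Fit: [168,22] [33,18,85] [156] [92] [196] [168] [196] → 7 trucks.
Total size 1134 kg; any packing needs at least ⌈1134/200⌉ = 6 trucks.
An optimal packing achieves that bound: [196] [196] [168,22] [168,18] [156,33] [92,85] → 6 trucks.
Excess: 7 − 6 = 1.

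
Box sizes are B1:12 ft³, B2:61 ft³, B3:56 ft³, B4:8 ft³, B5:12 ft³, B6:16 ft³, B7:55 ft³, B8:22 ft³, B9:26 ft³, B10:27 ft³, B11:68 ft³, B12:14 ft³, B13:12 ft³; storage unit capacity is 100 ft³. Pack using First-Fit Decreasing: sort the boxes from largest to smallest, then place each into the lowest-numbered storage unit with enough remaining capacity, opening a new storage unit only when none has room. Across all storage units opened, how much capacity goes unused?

Sorted descending: 68, 61, 56, 55, 27, 26, 22, 16, 14, 12, 12, 12, 8.
Put 68 ft³ in storage unit 1; 32 ft³ remain.
Put 61 ft³ in storage unit 2; 39 ft³ remain.
Put 56 ft³ in storage unit 3; 44 ft³ remain.
Put 55 ft³ in storage unit 4; 45 ft³ remain.
Put 27 ft³ in storage unit 1; 5 ft³ remain.
Put 26 ft³ in storage unit 2; 13 ft³ remain.
Put 22 ft³ in storage unit 3; 22 ft³ remain.
Put 16 ft³ in storage unit 3; 6 ft³ remain.
Put 14 ft³ in storage unit 4; 31 ft³ remain.
Put 12 ft³ in storage unit 2; 1 ft³ remain.
Put 12 ft³ in storage unit 4; 19 ft³ remain.
Put 12 ft³ in storage unit 4; 7 ft³ remain.
Put 8 ft³ in storage unit 5; 92 ft³ remain.
5 storage units × 100 ft³ = 500 ft³; used 389 ft³; unused 111 ft³.

111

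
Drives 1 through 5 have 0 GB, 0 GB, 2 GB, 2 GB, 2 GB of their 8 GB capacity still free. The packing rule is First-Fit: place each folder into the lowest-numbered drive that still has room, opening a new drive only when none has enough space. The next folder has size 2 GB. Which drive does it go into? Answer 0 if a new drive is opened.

3

Drives with room: drive 3 (2 GB), drive 4 (2 GB), drive 5 (2 GB).
The first with room is drive 3.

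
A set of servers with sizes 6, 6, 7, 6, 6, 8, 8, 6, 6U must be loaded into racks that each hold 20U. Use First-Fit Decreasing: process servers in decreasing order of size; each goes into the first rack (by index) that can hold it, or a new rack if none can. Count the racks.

Sorted descending: 8, 8, 7, 6, 6, 6, 6, 6, 6.
Put 8U in rack 1; 12U remain.
Put 8U in rack 1; 4U remain.
Put 7U in rack 2; 13U remain.
Put 6U in rack 2; 7U remain.
Put 6U in rack 2; 1U remain.
Put 6U in rack 3; 14U remain.
Put 6U in rack 3; 8U remain.
Put 6U in rack 3; 2U remain.
Put 6U in rack 4; 14U remain.
Final racks: [8,8] [7,6,6] [6,6,6] [6].

4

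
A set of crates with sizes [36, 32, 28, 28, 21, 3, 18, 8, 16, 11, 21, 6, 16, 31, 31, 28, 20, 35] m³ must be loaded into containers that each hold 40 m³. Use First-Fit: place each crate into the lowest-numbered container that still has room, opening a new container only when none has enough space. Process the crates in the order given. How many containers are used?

11

Put 36 m³ in container 1; 4 m³ remain.
Put 32 m³ in container 2; 8 m³ remain.
Put 28 m³ in container 3; 12 m³ remain.
Put 28 m³ in container 4; 12 m³ remain.
Put 21 m³ in container 5; 19 m³ remain.
Put 3 m³ in container 1; 1 m³ remain.
Put 18 m³ in container 5; 1 m³ remain.
Put 8 m³ in container 2; 0 m³ remain.
Put 16 m³ in container 6; 24 m³ remain.
Put 11 m³ in container 3; 1 m³ remain.
Put 21 m³ in container 6; 3 m³ remain.
Put 6 m³ in container 4; 6 m³ remain.
Put 16 m³ in container 7; 24 m³ remain.
Put 31 m³ in container 8; 9 m³ remain.
Put 31 m³ in container 9; 9 m³ remain.
Put 28 m³ in container 10; 12 m³ remain.
Put 20 m³ in container 7; 4 m³ remain.
Put 35 m³ in container 11; 5 m³ remain.
Final containers: [36,3] [32,8] [28,11] [28,6] [21,18] [16,21] [16,20] [31] [31] [28] [35].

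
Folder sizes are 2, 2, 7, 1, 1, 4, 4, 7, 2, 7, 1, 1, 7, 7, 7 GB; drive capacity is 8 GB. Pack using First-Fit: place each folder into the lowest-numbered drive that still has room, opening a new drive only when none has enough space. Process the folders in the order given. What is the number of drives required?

8 drives

2 GB → drive 1 (remaining 6 GB)
2 GB → drive 1 (remaining 4 GB)
7 GB → drive 2 (remaining 1 GB)
1 GB → drive 1 (remaining 3 GB)
1 GB → drive 1 (remaining 2 GB)
4 GB → drive 3 (remaining 4 GB)
4 GB → drive 3 (remaining 0 GB)
7 GB → drive 4 (remaining 1 GB)
2 GB → drive 1 (remaining 0 GB)
7 GB → drive 5 (remaining 1 GB)
1 GB → drive 2 (remaining 0 GB)
1 GB → drive 4 (remaining 0 GB)
7 GB → drive 6 (remaining 1 GB)
7 GB → drive 7 (remaining 1 GB)
7 GB → drive 8 (remaining 1 GB)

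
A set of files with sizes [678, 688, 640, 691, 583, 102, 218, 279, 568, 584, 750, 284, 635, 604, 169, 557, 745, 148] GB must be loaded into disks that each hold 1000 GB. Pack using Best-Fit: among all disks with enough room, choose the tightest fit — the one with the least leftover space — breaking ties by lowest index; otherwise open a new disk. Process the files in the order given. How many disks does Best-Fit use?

Put 678 GB in disk 1; 322 GB remain.
Put 688 GB in disk 2; 312 GB remain.
Put 640 GB in disk 3; 360 GB remain.
Put 691 GB in disk 4; 309 GB remain.
Put 583 GB in disk 5; 417 GB remain.
Put 102 GB in disk 4; 207 GB remain.
Put 218 GB in disk 2; 94 GB remain.
Put 279 GB in disk 1; 43 GB remain.
Put 568 GB in disk 6; 432 GB remain.
Put 584 GB in disk 7; 416 GB remain.
Put 750 GB in disk 8; 250 GB remain.
Put 284 GB in disk 3; 76 GB remain.
Put 635 GB in disk 9; 365 GB remain.
Put 604 GB in disk 10; 396 GB remain.
Put 169 GB in disk 4; 38 GB remain.
Put 557 GB in disk 11; 443 GB remain.
Put 745 GB in disk 12; 255 GB remain.
Put 148 GB in disk 8; 102 GB remain.
Final disks: [678,279] [688,218] [640,284] [691,102,169] [583] [568] [584] [750,148] [635] [604] [557] [745].

12 disks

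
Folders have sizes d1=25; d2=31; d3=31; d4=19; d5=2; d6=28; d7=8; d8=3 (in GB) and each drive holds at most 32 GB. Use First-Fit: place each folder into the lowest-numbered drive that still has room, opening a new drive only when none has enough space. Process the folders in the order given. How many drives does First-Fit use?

5 drives

d1 (25 GB) → drive 1 (remaining 7 GB)
d2 (31 GB) → drive 2 (remaining 1 GB)
d3 (31 GB) → drive 3 (remaining 1 GB)
d4 (19 GB) → drive 4 (remaining 13 GB)
d5 (2 GB) → drive 1 (remaining 5 GB)
d6 (28 GB) → drive 5 (remaining 4 GB)
d7 (8 GB) → drive 4 (remaining 5 GB)
d8 (3 GB) → drive 1 (remaining 2 GB)
Final drives: [25,2,3] [31] [31] [19,8] [28].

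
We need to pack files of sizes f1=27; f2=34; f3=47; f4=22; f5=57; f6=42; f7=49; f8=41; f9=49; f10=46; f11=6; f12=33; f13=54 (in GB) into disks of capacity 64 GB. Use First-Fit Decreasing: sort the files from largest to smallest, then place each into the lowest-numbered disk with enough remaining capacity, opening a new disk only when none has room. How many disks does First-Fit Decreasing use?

10

Sorted descending: 57, 54, 49, 49, 47, 46, 42, 41, 34, 33, 27, 22, 6.
disk 1: place 57 GB, 7 GB left
disk 2: place 54 GB, 10 GB left
disk 3: place 49 GB, 15 GB left
disk 4: place 49 GB, 15 GB left
disk 5: place 47 GB, 17 GB left
disk 6: place 46 GB, 18 GB left
disk 7: place 42 GB, 22 GB left
disk 8: place 41 GB, 23 GB left
disk 9: place 34 GB, 30 GB left
disk 10: place 33 GB, 31 GB left
disk 9: place 27 GB, 3 GB left
disk 7: place 22 GB, 0 GB left
disk 1: place 6 GB, 1 GB left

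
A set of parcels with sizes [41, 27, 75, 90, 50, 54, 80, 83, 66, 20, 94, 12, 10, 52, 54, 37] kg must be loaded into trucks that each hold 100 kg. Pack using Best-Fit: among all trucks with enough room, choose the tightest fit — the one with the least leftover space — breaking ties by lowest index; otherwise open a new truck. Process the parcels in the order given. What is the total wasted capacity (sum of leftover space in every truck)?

255

Put 41 kg in truck 1; 59 kg remain.
Put 27 kg in truck 1; 32 kg remain.
Put 75 kg in truck 2; 25 kg remain.
Put 90 kg in truck 3; 10 kg remain.
Put 50 kg in truck 4; 50 kg remain.
Put 54 kg in truck 5; 46 kg remain.
Put 80 kg in truck 6; 20 kg remain.
Put 83 kg in truck 7; 17 kg remain.
Put 66 kg in truck 8; 34 kg remain.
Put 20 kg in truck 6; 0 kg remain.
Put 94 kg in truck 9; 6 kg remain.
Put 12 kg in truck 7; 5 kg remain.
Put 10 kg in truck 3; 0 kg remain.
Put 52 kg in truck 10; 48 kg remain.
Put 54 kg in truck 11; 46 kg remain.
Put 37 kg in truck 5; 9 kg remain.
11 trucks × 100 kg = 1100 kg; used 845 kg; unused 255 kg.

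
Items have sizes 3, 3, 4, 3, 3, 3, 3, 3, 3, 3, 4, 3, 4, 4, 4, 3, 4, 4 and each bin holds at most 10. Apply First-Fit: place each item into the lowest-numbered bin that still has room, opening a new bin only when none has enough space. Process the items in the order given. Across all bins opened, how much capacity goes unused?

9

3 → bin 1 (remaining 7)
3 → bin 1 (remaining 4)
4 → bin 1 (remaining 0)
3 → bin 2 (remaining 7)
3 → bin 2 (remaining 4)
3 → bin 2 (remaining 1)
3 → bin 3 (remaining 7)
3 → bin 3 (remaining 4)
3 → bin 3 (remaining 1)
3 → bin 4 (remaining 7)
4 → bin 4 (remaining 3)
3 → bin 4 (remaining 0)
4 → bin 5 (remaining 6)
4 → bin 5 (remaining 2)
4 → bin 6 (remaining 6)
3 → bin 6 (remaining 3)
4 → bin 7 (remaining 6)
4 → bin 7 (remaining 2)
7 bins × 10 = 70; used 61; unused 9.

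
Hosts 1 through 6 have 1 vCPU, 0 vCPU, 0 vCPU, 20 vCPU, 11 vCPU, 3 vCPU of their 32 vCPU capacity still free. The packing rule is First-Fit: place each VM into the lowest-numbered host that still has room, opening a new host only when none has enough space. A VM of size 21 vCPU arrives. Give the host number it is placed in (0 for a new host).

0

No host has ≥ 21 vCPU free, so a new host is opened.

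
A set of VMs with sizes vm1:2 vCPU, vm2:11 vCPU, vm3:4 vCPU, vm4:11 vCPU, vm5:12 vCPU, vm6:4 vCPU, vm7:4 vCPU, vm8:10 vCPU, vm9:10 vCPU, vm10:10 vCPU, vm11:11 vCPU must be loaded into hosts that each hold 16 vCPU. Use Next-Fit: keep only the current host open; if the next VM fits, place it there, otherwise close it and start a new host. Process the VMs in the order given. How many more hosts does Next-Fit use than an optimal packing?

Next-Fit: [2,11] [4,11] [12,4] [4,10] [10] [10] [11] → 7 hosts.
7 VMs exceed 8 vCPU (half the capacity), and no two of those can share a host, so at least 7 hosts are needed.
So 7 is already optimal.

0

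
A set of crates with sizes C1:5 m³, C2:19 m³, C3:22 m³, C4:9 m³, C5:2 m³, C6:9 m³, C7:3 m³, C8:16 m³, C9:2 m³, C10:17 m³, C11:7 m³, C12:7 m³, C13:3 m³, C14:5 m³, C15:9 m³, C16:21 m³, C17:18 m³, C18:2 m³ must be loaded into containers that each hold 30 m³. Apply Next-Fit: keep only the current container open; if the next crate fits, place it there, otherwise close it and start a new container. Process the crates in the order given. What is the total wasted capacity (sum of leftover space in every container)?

container 1: place C1 (5 m³), 25 m³ left
container 1: place C2 (19 m³), 6 m³ left
container 2: place C3 (22 m³), 8 m³ left
container 3: place C4 (9 m³), 21 m³ left
container 3: place C5 (2 m³), 19 m³ left
container 3: place C6 (9 m³), 10 m³ left
container 3: place C7 (3 m³), 7 m³ left
container 4: place C8 (16 m³), 14 m³ left
container 4: place C9 (2 m³), 12 m³ left
container 5: place C10 (17 m³), 13 m³ left
container 5: place C11 (7 m³), 6 m³ left
container 6: place C12 (7 m³), 23 m³ left
container 6: place C13 (3 m³), 20 m³ left
container 6: place C14 (5 m³), 15 m³ left
container 6: place C15 (9 m³), 6 m³ left
container 7: place C16 (21 m³), 9 m³ left
container 8: place C17 (18 m³), 12 m³ left
container 8: place C18 (2 m³), 10 m³ left
8 containers × 30 m³ = 240 m³; used 176 m³; unused 64 m³.

64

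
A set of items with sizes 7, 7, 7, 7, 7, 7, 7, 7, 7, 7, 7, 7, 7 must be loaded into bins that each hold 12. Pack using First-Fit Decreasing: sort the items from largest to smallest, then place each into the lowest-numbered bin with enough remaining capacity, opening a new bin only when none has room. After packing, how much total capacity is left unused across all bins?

Sorted descending: 7, 7, 7, 7, 7, 7, 7, 7, 7, 7, 7, 7, 7.
Put 7 in bin 1; 5 remain.
Put 7 in bin 2; 5 remain.
Put 7 in bin 3; 5 remain.
Put 7 in bin 4; 5 remain.
Put 7 in bin 5; 5 remain.
Put 7 in bin 6; 5 remain.
Put 7 in bin 7; 5 remain.
Put 7 in bin 8; 5 remain.
Put 7 in bin 9; 5 remain.
Put 7 in bin 10; 5 remain.
Put 7 in bin 11; 5 remain.
Put 7 in bin 12; 5 remain.
Put 7 in bin 13; 5 remain.
13 bins × 12 = 156; used 91; unused 65.

65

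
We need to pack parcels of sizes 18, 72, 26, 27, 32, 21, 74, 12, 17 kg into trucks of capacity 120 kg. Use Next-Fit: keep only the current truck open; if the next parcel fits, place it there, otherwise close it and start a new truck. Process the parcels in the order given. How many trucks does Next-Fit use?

Put 18 kg in truck 1; 102 kg remain.
Put 72 kg in truck 1; 30 kg remain.
Put 26 kg in truck 1; 4 kg remain.
Put 27 kg in truck 2; 93 kg remain.
Put 32 kg in truck 2; 61 kg remain.
Put 21 kg in truck 2; 40 kg remain.
Put 74 kg in truck 3; 46 kg remain.
Put 12 kg in truck 3; 34 kg remain.
Put 17 kg in truck 3; 17 kg remain.
Final trucks: [18,72,26] [27,32,21] [74,12,17].

3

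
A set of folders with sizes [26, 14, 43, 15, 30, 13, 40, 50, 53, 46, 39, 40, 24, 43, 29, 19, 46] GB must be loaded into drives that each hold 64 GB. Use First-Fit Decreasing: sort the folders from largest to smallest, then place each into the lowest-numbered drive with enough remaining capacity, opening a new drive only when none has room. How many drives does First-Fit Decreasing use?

11

Sorted descending: 53, 50, 46, 46, 43, 43, 40, 40, 39, 30, 29, 26, 24, 19, 15, 14, 13.
Put 53 GB in drive 1; 11 GB remain.
Put 50 GB in drive 2; 14 GB remain.
Put 46 GB in drive 3; 18 GB remain.
Put 46 GB in drive 4; 18 GB remain.
Put 43 GB in drive 5; 21 GB remain.
Put 43 GB in drive 6; 21 GB remain.
Put 40 GB in drive 7; 24 GB remain.
Put 40 GB in drive 8; 24 GB remain.
Put 39 GB in drive 9; 25 GB remain.
Put 30 GB in drive 10; 34 GB remain.
Put 29 GB in drive 10; 5 GB remain.
Put 26 GB in drive 11; 38 GB remain.
Put 24 GB in drive 7; 0 GB remain.
Put 19 GB in drive 5; 2 GB remain.
Put 15 GB in drive 3; 3 GB remain.
Put 14 GB in drive 2; 0 GB remain.
Put 13 GB in drive 4; 5 GB remain.
Final drives: [53] [50,14] [46,15] [46,13] [43,19] [43] [40,24] [40] [39] [30,29] [26].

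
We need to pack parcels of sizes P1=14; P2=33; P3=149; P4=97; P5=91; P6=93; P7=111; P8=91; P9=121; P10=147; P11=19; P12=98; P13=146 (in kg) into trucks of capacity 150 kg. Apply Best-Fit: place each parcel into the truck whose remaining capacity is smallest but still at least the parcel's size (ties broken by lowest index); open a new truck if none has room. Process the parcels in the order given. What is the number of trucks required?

Put P1 (14 kg) in truck 1; 136 kg remain.
Put P2 (33 kg) in truck 1; 103 kg remain.
Put P3 (149 kg) in truck 2; 1 kg remain.
Put P4 (97 kg) in truck 1; 6 kg remain.
Put P5 (91 kg) in truck 3; 59 kg remain.
Put P6 (93 kg) in truck 4; 57 kg remain.
Put P7 (111 kg) in truck 5; 39 kg remain.
Put P8 (91 kg) in truck 6; 59 kg remain.
Put P9 (121 kg) in truck 7; 29 kg remain.
Put P10 (147 kg) in truck 8; 3 kg remain.
Put P11 (19 kg) in truck 7; 10 kg remain.
Put P12 (98 kg) in truck 9; 52 kg remain.
Put P13 (146 kg) in truck 10; 4 kg remain.

10 trucks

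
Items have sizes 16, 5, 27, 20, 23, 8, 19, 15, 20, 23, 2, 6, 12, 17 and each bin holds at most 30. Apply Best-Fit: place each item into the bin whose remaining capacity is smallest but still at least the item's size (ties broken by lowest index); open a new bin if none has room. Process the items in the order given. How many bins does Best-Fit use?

9

16 → bin 1 (remaining 14)
5 → bin 1 (remaining 9)
27 → bin 2 (remaining 3)
20 → bin 3 (remaining 10)
23 → bin 4 (remaining 7)
8 → bin 1 (remaining 1)
19 → bin 5 (remaining 11)
15 → bin 6 (remaining 15)
20 → bin 7 (remaining 10)
23 → bin 8 (remaining 7)
2 → bin 2 (remaining 1)
6 → bin 4 (remaining 1)
12 → bin 6 (remaining 3)
17 → bin 9 (remaining 13)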